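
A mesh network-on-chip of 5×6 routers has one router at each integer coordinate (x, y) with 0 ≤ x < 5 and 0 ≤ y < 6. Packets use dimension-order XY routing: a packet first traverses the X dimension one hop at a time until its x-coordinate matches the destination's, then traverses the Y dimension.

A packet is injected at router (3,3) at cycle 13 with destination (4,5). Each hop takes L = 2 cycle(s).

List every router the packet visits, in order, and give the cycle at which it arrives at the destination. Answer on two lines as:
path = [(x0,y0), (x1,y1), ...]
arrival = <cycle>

path = [(3,3), (4,3), (4,4), (4,5)]
arrival = 19

src (3,3)  cyc=13
E→(4,3)  cyc=15
N→(4,4)  cyc=17
N→(4,5)  cyc=19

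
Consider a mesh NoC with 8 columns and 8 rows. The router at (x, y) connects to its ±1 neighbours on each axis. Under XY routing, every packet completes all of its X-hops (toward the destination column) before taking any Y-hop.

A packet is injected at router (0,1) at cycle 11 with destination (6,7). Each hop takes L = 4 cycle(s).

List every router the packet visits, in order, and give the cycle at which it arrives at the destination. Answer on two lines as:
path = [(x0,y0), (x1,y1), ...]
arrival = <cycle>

t=11: at (0,1)
t=15: at (1,1) after E
t=19: at (2,1) after E
t=23: at (3,1) after E
t=27: at (4,1) after E
t=31: at (5,1) after E
t=35: at (6,1) after E
t=39: at (6,2) after N
t=43: at (6,3) after N
t=47: at (6,4) after N
t=51: at (6,5) after N
t=55: at (6,6) after N
t=59: at (6,7) after N

path = [(0,1), (1,1), (2,1), (3,1), (4,1), (5,1), (6,1), (6,2), (6,3), (6,4), (6,5), (6,6), (6,7)]
arrival = 59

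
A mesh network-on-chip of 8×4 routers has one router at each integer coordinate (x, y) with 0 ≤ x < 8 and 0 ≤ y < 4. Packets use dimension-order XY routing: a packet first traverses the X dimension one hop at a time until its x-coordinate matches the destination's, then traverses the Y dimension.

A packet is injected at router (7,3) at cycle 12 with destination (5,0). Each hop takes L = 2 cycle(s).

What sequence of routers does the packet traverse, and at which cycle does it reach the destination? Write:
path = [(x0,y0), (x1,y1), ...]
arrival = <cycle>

path = [(7,3), (6,3), (5,3), (5,2), (5,1), (5,0)]
arrival = 22

t=12: at (7,3)
t=14: at (6,3) after W
t=16: at (5,3) after W
t=18: at (5,2) after S
t=20: at (5,1) after S
t=22: at (5,0) after S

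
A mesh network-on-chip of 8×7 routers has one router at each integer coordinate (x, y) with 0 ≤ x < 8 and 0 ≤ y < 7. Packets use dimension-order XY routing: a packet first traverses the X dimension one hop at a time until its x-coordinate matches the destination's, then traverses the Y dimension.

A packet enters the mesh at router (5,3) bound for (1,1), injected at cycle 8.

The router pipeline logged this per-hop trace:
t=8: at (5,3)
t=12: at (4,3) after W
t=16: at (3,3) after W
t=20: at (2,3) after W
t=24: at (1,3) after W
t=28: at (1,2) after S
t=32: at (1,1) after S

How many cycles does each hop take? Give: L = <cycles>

From hop 0 (8) to hop 1 (12): +4 cycles.
Each hop adds L, hence L = 4.

L = 4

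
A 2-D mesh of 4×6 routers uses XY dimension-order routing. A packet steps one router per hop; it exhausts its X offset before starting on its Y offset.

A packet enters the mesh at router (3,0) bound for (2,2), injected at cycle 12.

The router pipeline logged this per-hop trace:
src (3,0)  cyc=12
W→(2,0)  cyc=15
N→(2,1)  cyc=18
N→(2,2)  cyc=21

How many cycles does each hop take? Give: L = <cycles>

L = 3

cyc[1] − cyc[0] = 15 − 12 = 3.
Per-hop latency L = Δcyc = 3.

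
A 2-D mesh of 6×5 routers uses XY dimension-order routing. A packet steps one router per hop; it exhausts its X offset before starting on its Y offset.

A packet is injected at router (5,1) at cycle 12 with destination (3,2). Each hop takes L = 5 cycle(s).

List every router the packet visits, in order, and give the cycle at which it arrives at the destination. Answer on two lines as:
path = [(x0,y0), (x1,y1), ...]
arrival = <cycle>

path = [(5,1), (4,1), (3,1), (3,2)]
arrival = 27

hop 0: (5,1) @ cyc 12
hop 1: (4,1) @ cyc 17  [W]
hop 2: (3,1) @ cyc 22  [W]
hop 3: (3,2) @ cyc 27  [N]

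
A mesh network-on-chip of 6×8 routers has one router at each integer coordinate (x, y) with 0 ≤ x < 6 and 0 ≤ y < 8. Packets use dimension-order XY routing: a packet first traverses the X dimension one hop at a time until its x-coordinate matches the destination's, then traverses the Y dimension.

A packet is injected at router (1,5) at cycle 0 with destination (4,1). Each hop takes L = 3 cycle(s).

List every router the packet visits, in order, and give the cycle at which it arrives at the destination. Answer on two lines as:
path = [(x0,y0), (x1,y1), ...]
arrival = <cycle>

path = [(1,5), (2,5), (3,5), (4,5), (4,4), (4,3), (4,2), (4,1)]
arrival = 21

hop 0: (1,5) @ cyc 0
hop 1: (2,5) @ cyc 3  [E]
hop 2: (3,5) @ cyc 6  [E]
hop 3: (4,5) @ cyc 9  [E]
hop 4: (4,4) @ cyc 12  [S]
hop 5: (4,3) @ cyc 15  [S]
hop 6: (4,2) @ cyc 18  [S]
hop 7: (4,1) @ cyc 21  [S]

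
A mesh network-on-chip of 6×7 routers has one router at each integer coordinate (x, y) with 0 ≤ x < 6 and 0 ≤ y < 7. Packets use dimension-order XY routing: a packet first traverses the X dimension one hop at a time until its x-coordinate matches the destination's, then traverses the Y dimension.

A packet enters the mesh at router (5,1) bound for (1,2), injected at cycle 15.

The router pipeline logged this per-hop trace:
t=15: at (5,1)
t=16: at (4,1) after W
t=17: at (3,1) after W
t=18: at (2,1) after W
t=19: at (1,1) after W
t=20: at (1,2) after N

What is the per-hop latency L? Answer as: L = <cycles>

cyc[1] − cyc[0] = 16 − 15 = 1.
That increment is L by definition: L = 1.

L = 1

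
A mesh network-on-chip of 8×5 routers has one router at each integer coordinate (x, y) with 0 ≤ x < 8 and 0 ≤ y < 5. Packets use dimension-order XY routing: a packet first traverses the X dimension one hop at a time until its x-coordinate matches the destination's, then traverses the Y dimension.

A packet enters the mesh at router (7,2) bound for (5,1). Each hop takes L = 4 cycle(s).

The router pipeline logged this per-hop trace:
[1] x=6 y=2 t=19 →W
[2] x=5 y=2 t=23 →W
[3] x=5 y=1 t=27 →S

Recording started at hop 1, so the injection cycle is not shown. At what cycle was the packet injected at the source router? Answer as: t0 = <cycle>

t0 = 15

At hop 1 the cycle is 19; in general cyc_k = t0 + kL.
Subtract one hop: t0 = 19 − 4 = 15.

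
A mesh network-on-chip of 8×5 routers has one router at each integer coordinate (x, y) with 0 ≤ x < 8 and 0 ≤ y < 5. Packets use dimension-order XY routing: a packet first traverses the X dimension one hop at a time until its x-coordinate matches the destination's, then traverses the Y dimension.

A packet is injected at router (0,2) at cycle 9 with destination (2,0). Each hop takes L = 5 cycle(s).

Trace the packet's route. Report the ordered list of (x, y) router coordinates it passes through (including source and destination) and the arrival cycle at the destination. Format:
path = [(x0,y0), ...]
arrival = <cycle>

path = [(0,2), (1,2), (2,2), (2,1), (2,0)]
arrival = 29

#0 — 0,2 | c9
#1 — 1,2 | c14 | E
#2 — 2,2 | c19 | E
#3 — 2,1 | c24 | S
#4 — 2,0 | c29 | S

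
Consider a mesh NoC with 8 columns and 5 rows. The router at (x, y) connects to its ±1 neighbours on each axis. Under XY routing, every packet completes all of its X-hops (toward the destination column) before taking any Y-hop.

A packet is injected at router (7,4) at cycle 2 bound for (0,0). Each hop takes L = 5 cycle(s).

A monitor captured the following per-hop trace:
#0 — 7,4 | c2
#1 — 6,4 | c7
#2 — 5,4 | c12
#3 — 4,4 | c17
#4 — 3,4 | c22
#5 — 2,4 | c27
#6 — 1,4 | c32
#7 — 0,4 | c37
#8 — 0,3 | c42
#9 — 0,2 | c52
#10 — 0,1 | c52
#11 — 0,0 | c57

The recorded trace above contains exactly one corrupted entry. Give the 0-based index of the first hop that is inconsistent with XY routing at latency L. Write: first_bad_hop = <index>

hop 1: step (-1,+0), +5 cyc — ok
hop 2: step (-1,+0), +5 cyc — ok
hop 3: step (-1,+0), +5 cyc — ok
hop 4: step (-1,+0), +5 cyc — ok
hop 5: step (-1,+0), +5 cyc — ok
hop 6: step (-1,+0), +5 cyc — ok
hop 7: step (-1,+0), +5 cyc — ok
hop 8: step (+0,-1), +5 cyc — ok
hop 9: step (+0,-1), +10 cyc — BAD: Δcyc=10≠L

first_bad_hop = 9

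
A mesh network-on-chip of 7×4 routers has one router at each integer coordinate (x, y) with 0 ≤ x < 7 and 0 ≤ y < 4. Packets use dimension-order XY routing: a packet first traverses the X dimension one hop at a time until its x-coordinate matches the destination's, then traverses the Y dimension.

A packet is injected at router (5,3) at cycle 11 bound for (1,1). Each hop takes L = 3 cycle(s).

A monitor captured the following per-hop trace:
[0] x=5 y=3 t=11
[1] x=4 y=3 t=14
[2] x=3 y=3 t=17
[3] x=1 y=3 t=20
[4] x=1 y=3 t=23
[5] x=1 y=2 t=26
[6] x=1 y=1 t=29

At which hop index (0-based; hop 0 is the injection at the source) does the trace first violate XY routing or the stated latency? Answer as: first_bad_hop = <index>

hop 1: step (-1,+0), +3 cyc — ok
hop 2: step (-1,+0), +3 cyc — ok
hop 3: step (-2,+0), +3 cyc — BAD: non-unit step

first_bad_hop = 3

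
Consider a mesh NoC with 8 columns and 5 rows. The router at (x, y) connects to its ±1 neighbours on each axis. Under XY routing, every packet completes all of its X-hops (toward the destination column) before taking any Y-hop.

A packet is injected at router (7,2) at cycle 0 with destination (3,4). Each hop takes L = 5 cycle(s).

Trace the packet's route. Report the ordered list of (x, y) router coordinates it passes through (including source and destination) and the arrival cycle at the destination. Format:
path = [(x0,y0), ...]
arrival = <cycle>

[0] x=7 y=2 t=0
[1] x=6 y=2 t=5 →W
[2] x=5 y=2 t=10 →W
[3] x=4 y=2 t=15 →W
[4] x=3 y=2 t=20 →W
[5] x=3 y=3 t=25 →N
[6] x=3 y=4 t=30 →N

path = [(7,2), (6,2), (5,2), (4,2), (3,2), (3,3), (3,4)]
arrival = 30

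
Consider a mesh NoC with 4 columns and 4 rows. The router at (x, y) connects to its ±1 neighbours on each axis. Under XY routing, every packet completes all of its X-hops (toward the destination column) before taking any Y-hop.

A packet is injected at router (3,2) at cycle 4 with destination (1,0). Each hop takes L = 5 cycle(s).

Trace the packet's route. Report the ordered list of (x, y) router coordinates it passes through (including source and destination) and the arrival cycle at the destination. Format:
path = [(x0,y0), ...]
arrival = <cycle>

path = [(3,2), (2,2), (1,2), (1,1), (1,0)]
arrival = 24

  0. router=(3,2) cycle=4 (inject)
  1. router=(2,2) cycle=9 dir=W
  2. router=(1,2) cycle=14 dir=W
  3. router=(1,1) cycle=19 dir=S
  4. router=(1,0) cycle=24 dir=S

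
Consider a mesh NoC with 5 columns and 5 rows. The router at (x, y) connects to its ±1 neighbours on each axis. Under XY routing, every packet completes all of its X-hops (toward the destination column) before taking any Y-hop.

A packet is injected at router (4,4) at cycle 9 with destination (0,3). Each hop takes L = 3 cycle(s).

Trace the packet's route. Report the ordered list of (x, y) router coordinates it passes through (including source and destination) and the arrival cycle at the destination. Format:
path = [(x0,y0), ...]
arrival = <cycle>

hop 0: (4,4) @ cyc 9
hop 1: (3,4) @ cyc 12  [W]
hop 2: (2,4) @ cyc 15  [W]
hop 3: (1,4) @ cyc 18  [W]
hop 4: (0,4) @ cyc 21  [W]
hop 5: (0,3) @ cyc 24  [S]

path = [(4,4), (3,4), (2,4), (1,4), (0,4), (0,3)]
arrival = 24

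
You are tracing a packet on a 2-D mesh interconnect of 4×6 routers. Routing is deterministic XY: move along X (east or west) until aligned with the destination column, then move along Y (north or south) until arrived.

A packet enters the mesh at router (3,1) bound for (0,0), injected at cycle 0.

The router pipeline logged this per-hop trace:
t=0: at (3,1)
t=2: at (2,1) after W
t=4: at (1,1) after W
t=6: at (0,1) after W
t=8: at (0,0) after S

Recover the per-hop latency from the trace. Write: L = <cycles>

Δcyc across hop 0→1: 2 − 0 = 2.
That increment is L by definition: L = 2.

L = 2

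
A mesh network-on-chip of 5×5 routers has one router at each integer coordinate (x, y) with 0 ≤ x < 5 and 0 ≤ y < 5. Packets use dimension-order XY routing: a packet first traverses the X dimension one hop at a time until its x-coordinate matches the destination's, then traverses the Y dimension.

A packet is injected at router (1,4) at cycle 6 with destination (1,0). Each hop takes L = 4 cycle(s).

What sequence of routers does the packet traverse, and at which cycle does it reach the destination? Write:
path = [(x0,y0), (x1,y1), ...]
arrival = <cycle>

path = [(1,4), (1,3), (1,2), (1,1), (1,0)]
arrival = 22

hop 0: (1,4) @ cyc 6
hop 1: (1,3) @ cyc 10  [S]
hop 2: (1,2) @ cyc 14  [S]
hop 3: (1,1) @ cyc 18  [S]
hop 4: (1,0) @ cyc 22  [S]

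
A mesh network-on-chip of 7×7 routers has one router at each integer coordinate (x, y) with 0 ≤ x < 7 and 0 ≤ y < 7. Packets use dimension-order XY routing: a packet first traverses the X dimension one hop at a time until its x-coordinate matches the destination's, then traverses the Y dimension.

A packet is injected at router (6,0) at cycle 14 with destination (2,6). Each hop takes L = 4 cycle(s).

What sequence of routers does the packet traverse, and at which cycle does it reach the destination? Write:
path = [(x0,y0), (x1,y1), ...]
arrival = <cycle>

src (6,0)  cyc=14
W→(5,0)  cyc=18
W→(4,0)  cyc=22
W→(3,0)  cyc=26
W→(2,0)  cyc=30
N→(2,1)  cyc=34
N→(2,2)  cyc=38
N→(2,3)  cyc=42
N→(2,4)  cyc=46
N→(2,5)  cyc=50
N→(2,6)  cyc=54

path = [(6,0), (5,0), (4,0), (3,0), (2,0), (2,1), (2,2), (2,3), (2,4), (2,5), (2,6)]
arrival = 54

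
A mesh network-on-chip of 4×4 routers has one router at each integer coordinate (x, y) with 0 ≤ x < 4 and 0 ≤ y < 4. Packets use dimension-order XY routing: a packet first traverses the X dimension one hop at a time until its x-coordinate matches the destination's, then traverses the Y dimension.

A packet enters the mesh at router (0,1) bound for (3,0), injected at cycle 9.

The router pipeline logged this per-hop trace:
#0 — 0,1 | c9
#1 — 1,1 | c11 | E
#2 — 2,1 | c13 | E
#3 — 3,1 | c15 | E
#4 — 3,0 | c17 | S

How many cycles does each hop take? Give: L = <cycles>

L = 2

From hop 0 (9) to hop 1 (11): +2 cycles.
Per-hop latency L = Δcyc = 2.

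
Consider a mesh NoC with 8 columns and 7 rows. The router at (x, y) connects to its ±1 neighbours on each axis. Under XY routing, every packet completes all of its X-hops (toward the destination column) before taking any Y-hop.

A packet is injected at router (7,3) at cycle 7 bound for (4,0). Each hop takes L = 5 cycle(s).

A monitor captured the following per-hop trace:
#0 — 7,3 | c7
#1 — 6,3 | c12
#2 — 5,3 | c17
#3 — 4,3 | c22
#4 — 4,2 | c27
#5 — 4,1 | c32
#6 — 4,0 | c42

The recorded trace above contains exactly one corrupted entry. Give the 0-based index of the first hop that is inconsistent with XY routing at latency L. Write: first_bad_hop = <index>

first_bad_hop = 6

check 1→ d=(-1,0) cyc+5: ok
check 2→ d=(-1,0) cyc+5: ok
check 3→ d=(-1,0) cyc+5: ok
check 4→ d=(0,-1) cyc+5: ok
check 5→ d=(0,-1) cyc+5: ok
check 6→ d=(0,-1) cyc+10: BAD: Δcyc=10≠L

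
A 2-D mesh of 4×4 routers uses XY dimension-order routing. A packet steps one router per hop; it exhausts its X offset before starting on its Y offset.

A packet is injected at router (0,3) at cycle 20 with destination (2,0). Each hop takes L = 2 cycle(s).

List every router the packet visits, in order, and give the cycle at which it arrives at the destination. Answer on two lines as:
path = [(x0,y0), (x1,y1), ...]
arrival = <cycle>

  0. router=(0,3) cycle=20 (inject)
  1. router=(1,3) cycle=22 dir=E
  2. router=(2,3) cycle=24 dir=E
  3. router=(2,2) cycle=26 dir=S
  4. router=(2,1) cycle=28 dir=S
  5. router=(2,0) cycle=30 dir=S

path = [(0,3), (1,3), (2,3), (2,2), (2,1), (2,0)]
arrival = 30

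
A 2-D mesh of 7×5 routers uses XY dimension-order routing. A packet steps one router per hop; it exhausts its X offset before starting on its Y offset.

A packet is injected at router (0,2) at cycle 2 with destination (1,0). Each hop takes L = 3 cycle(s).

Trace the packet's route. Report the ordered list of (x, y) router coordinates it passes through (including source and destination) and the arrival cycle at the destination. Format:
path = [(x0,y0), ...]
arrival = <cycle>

[0] x=0 y=2 t=2
[1] x=1 y=2 t=5 →E
[2] x=1 y=1 t=8 →S
[3] x=1 y=0 t=11 →S

path = [(0,2), (1,2), (1,1), (1,0)]
arrival = 11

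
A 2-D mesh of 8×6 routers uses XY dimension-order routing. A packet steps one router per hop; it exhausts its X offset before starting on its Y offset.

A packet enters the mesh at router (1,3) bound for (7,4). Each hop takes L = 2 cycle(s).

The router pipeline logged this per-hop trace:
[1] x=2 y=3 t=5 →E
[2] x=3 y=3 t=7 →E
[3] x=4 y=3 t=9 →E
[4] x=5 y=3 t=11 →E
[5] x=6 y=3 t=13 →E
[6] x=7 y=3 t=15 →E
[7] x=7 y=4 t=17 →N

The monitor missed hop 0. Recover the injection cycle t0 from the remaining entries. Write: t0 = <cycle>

The first recorded entry is hop 1 at cycle 5.
Subtract one hop: t0 = 5 − 2 = 3.

t0 = 3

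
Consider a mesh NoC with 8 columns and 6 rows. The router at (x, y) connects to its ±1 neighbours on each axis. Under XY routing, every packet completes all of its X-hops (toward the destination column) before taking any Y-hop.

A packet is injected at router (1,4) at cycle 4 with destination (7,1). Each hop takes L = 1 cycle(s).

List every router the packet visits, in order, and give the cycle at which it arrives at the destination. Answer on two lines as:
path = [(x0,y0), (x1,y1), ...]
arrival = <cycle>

hop 0: (1,4) @ cyc 4
hop 1: (2,4) @ cyc 5  [E]
hop 2: (3,4) @ cyc 6  [E]
hop 3: (4,4) @ cyc 7  [E]
hop 4: (5,4) @ cyc 8  [E]
hop 5: (6,4) @ cyc 9  [E]
hop 6: (7,4) @ cyc 10  [E]
hop 7: (7,3) @ cyc 11  [S]
hop 8: (7,2) @ cyc 12  [S]
hop 9: (7,1) @ cyc 13  [S]

path = [(1,4), (2,4), (3,4), (4,4), (5,4), (6,4), (7,4), (7,3), (7,2), (7,1)]
arrival = 13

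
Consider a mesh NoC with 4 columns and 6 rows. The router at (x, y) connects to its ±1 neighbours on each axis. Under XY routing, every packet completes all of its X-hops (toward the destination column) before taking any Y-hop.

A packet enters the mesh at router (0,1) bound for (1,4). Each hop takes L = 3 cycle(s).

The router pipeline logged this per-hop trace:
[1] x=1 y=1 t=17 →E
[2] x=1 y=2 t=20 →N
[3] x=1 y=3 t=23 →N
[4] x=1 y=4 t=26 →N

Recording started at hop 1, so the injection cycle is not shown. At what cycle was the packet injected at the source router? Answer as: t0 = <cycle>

t0 = 14

At hop 1 the cycle is 17; in general cyc_k = t0 + kL.
Subtract one hop: t0 = 17 − 3 = 14.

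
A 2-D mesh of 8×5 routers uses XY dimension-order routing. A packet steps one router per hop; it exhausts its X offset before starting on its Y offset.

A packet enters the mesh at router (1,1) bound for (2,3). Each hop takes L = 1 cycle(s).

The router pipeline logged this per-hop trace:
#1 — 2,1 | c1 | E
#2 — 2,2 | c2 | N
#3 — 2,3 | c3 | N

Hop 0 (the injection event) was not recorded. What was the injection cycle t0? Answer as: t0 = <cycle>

At hop 1 the cycle is 1; in general cyc_k = t0 + kL.
t0 = cyc[1] − L = 1 − 1 = 0.

t0 = 0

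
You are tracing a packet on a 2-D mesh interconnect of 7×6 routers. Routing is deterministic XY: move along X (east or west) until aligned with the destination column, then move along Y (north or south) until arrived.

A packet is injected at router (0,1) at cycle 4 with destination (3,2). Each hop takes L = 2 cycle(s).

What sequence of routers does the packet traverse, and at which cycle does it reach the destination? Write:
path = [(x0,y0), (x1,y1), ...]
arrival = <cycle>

hop 0: (0,1) @ cyc 4
hop 1: (1,1) @ cyc 6  [E]
hop 2: (2,1) @ cyc 8  [E]
hop 3: (3,1) @ cyc 10  [E]
hop 4: (3,2) @ cyc 12  [N]

path = [(0,1), (1,1), (2,1), (3,1), (3,2)]
arrival = 12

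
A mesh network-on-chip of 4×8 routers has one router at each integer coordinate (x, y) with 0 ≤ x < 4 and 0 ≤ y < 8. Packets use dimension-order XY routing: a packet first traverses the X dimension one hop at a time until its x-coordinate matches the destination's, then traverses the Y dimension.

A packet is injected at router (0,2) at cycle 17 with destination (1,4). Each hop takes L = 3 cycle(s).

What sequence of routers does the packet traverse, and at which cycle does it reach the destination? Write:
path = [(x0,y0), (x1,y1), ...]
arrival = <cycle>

hop 0: (0,2) @ cyc 17
hop 1: (1,2) @ cyc 20  [E]
hop 2: (1,3) @ cyc 23  [N]
hop 3: (1,4) @ cyc 26  [N]

path = [(0,2), (1,2), (1,3), (1,4)]
arrival = 26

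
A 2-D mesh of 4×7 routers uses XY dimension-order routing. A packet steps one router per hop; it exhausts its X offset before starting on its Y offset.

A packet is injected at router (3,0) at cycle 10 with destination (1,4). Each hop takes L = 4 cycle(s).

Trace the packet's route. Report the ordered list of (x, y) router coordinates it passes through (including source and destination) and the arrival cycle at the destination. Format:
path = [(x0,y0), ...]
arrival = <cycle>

path = [(3,0), (2,0), (1,0), (1,1), (1,2), (1,3), (1,4)]
arrival = 34

  0. router=(3,0) cycle=10 (inject)
  1. router=(2,0) cycle=14 dir=W
  2. router=(1,0) cycle=18 dir=W
  3. router=(1,1) cycle=22 dir=N
  4. router=(1,2) cycle=26 dir=N
  5. router=(1,3) cycle=30 dir=N
  6. router=(1,4) cycle=34 dir=N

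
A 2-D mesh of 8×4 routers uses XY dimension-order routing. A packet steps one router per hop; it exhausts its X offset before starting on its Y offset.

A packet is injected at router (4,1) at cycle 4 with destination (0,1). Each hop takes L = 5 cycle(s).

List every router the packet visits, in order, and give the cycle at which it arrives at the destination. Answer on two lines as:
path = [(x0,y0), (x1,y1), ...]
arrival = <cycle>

src (4,1)  cyc=4
W→(3,1)  cyc=9
W→(2,1)  cyc=14
W→(1,1)  cyc=19
W→(0,1)  cyc=24

path = [(4,1), (3,1), (2,1), (1,1), (0,1)]
arrival = 24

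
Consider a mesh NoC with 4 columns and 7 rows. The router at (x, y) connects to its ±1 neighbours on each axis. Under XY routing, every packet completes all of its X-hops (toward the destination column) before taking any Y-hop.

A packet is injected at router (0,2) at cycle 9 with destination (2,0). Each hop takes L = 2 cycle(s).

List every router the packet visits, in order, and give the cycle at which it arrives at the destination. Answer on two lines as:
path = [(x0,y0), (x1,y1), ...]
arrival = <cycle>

path = [(0,2), (1,2), (2,2), (2,1), (2,0)]
arrival = 17

hop 0: (0,2) @ cyc 9
hop 1: (1,2) @ cyc 11  [E]
hop 2: (2,2) @ cyc 13  [E]
hop 3: (2,1) @ cyc 15  [S]
hop 4: (2,0) @ cyc 17  [S]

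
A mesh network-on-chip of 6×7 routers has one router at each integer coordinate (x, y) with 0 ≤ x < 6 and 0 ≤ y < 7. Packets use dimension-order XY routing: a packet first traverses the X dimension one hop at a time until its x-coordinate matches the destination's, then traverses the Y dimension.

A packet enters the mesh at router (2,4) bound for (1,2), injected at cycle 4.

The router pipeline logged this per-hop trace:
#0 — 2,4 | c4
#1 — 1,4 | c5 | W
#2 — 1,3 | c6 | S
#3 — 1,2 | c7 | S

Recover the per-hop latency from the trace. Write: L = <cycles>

L = 1

From hop 0 (4) to hop 1 (5): +1 cycles.
Per-hop latency L = Δcyc = 1.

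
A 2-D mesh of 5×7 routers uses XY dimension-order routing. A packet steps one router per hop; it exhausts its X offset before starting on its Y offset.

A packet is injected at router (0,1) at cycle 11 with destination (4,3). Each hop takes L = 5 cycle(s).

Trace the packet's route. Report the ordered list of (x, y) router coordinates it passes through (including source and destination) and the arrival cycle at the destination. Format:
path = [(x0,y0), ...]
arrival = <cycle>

src (0,1)  cyc=11
E→(1,1)  cyc=16
E→(2,1)  cyc=21
E→(3,1)  cyc=26
E→(4,1)  cyc=31
N→(4,2)  cyc=36
N→(4,3)  cyc=41

path = [(0,1), (1,1), (2,1), (3,1), (4,1), (4,2), (4,3)]
arrival = 41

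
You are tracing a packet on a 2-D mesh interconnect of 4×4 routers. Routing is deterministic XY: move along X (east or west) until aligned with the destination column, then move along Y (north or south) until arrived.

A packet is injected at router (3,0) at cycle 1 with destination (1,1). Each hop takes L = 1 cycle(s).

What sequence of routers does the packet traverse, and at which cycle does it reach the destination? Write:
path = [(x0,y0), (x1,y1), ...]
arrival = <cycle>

path = [(3,0), (2,0), (1,0), (1,1)]
arrival = 4

[0] x=3 y=0 t=1
[1] x=2 y=0 t=2 →W
[2] x=1 y=0 t=3 →W
[3] x=1 y=1 t=4 →N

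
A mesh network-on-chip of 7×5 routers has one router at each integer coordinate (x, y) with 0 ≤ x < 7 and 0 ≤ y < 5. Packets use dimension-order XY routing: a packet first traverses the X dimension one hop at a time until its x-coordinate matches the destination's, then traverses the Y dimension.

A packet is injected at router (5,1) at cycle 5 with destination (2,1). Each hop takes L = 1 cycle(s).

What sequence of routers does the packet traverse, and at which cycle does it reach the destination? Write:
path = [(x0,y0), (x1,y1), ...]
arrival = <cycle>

path = [(5,1), (4,1), (3,1), (2,1)]
arrival = 8

hop 0: (5,1) @ cyc 5
hop 1: (4,1) @ cyc 6  [W]
hop 2: (3,1) @ cyc 7  [W]
hop 3: (2,1) @ cyc 8  [W]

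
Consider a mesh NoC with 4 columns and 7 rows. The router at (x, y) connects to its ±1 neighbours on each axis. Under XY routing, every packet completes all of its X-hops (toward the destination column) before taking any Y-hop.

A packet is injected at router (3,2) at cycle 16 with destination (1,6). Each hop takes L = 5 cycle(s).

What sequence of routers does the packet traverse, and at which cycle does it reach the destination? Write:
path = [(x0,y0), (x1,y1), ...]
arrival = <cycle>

  0. router=(3,2) cycle=16 (inject)
  1. router=(2,2) cycle=21 dir=W
  2. router=(1,2) cycle=26 dir=W
  3. router=(1,3) cycle=31 dir=N
  4. router=(1,4) cycle=36 dir=N
  5. router=(1,5) cycle=41 dir=N
  6. router=(1,6) cycle=46 dir=N

path = [(3,2), (2,2), (1,2), (1,3), (1,4), (1,5), (1,6)]
arrival = 46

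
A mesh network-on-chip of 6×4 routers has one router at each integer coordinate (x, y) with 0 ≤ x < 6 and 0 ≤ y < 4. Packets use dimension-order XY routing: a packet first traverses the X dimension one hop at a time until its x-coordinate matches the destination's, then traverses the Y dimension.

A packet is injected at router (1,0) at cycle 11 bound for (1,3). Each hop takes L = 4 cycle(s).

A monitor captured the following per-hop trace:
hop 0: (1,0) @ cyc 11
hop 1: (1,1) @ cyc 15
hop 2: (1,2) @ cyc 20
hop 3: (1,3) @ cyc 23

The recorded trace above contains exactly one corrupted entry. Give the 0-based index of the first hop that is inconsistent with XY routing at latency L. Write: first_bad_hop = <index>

[1] (+0,+1) / 4c ⇒ ok
[2] (+0,+1) / 5c ⇒ BAD: Δcyc=5≠L

first_bad_hop = 2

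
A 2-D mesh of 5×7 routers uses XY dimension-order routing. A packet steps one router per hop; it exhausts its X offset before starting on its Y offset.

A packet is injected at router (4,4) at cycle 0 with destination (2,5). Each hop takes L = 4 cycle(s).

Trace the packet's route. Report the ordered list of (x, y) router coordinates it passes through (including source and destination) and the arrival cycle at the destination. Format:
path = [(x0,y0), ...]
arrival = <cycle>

hop 0: (4,4) @ cyc 0
hop 1: (3,4) @ cyc 4  [W]
hop 2: (2,4) @ cyc 8  [W]
hop 3: (2,5) @ cyc 12  [N]

path = [(4,4), (3,4), (2,4), (2,5)]
arrival = 12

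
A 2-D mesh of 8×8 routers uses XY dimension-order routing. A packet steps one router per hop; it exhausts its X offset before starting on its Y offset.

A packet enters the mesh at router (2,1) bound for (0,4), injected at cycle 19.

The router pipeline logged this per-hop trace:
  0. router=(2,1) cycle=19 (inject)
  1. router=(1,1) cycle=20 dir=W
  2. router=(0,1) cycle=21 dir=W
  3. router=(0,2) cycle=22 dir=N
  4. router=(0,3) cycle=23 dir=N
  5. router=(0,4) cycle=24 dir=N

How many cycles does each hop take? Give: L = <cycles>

L = 1

Between hops 0 and 1 the cycle counter advances 20 − 19 = 1.
That increment is L by definition: L = 1.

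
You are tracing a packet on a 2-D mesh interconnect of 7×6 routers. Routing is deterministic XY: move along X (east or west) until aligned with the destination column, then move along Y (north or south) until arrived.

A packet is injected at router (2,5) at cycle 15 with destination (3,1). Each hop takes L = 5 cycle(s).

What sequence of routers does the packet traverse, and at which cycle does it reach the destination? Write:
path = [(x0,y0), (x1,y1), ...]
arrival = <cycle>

hop 0: (2,5) @ cyc 15
hop 1: (3,5) @ cyc 20  [E]
hop 2: (3,4) @ cyc 25  [S]
hop 3: (3,3) @ cyc 30  [S]
hop 4: (3,2) @ cyc 35  [S]
hop 5: (3,1) @ cyc 40  [S]

path = [(2,5), (3,5), (3,4), (3,3), (3,2), (3,1)]
arrival = 40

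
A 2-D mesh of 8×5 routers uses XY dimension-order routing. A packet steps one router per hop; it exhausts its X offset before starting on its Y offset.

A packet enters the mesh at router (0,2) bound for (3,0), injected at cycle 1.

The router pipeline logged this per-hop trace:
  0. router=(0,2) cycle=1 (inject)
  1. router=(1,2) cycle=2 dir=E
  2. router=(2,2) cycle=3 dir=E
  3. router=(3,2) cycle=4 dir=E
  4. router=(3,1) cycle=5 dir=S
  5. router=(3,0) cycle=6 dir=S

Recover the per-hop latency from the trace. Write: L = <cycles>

L = 1

From hop 0 (1) to hop 1 (2): +1 cycles.
Each hop adds L, hence L = 1.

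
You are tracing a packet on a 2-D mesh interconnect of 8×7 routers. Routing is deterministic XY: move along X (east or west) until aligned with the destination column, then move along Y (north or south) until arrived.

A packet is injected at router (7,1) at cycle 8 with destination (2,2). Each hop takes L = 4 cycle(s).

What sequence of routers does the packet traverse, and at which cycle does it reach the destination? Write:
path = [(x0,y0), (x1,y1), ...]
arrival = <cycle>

hop 0: (7,1) @ cyc 8
hop 1: (6,1) @ cyc 12  [W]
hop 2: (5,1) @ cyc 16  [W]
hop 3: (4,1) @ cyc 20  [W]
hop 4: (3,1) @ cyc 24  [W]
hop 5: (2,1) @ cyc 28  [W]
hop 6: (2,2) @ cyc 32  [N]

path = [(7,1), (6,1), (5,1), (4,1), (3,1), (2,1), (2,2)]
arrival = 32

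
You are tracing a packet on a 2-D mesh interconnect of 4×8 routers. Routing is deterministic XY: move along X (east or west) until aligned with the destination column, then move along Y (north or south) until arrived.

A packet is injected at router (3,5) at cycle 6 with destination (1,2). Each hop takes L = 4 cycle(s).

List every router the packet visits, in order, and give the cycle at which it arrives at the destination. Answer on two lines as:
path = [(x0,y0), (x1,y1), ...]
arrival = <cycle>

path = [(3,5), (2,5), (1,5), (1,4), (1,3), (1,2)]
arrival = 26

src (3,5)  cyc=6
W→(2,5)  cyc=10
W→(1,5)  cyc=14
S→(1,4)  cyc=18
S→(1,3)  cyc=22
S→(1,2)  cyc=26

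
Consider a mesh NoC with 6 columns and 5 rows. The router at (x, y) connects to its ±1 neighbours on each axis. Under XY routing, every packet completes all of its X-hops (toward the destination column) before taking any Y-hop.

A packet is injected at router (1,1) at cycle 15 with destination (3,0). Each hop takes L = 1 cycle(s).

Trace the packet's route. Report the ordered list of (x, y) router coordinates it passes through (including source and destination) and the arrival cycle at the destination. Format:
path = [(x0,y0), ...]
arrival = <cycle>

[0] x=1 y=1 t=15
[1] x=2 y=1 t=16 →E
[2] x=3 y=1 t=17 →E
[3] x=3 y=0 t=18 →S

path = [(1,1), (2,1), (3,1), (3,0)]
arrival = 18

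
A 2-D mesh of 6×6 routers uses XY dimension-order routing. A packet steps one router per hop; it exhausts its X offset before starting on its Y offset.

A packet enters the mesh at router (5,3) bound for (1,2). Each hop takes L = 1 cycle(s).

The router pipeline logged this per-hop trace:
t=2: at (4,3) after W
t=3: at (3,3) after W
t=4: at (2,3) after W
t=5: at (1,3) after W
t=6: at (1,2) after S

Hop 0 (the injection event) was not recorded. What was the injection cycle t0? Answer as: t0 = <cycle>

cyc[1] = 2 and cyc[k] = t0 + k·L for every k.
Therefore t0 = 2 − L = 1.

t0 = 1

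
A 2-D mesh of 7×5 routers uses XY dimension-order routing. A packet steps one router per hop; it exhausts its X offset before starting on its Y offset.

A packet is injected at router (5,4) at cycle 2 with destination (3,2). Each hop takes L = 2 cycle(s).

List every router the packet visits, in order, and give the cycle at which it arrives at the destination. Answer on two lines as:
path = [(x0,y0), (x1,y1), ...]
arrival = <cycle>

#0 — 5,4 | c2
#1 — 4,4 | c4 | W
#2 — 3,4 | c6 | W
#3 — 3,3 | c8 | S
#4 — 3,2 | c10 | S

path = [(5,4), (4,4), (3,4), (3,3), (3,2)]
arrival = 10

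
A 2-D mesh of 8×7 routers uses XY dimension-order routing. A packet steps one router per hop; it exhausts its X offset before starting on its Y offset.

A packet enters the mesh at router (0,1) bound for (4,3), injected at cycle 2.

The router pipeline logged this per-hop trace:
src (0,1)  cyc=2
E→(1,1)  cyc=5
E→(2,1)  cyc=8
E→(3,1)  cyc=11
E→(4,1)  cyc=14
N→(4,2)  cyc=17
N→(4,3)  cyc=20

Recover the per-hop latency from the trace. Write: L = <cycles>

L = 3

From hop 0 (2) to hop 1 (5): +3 cycles.
That increment is L by definition: L = 3.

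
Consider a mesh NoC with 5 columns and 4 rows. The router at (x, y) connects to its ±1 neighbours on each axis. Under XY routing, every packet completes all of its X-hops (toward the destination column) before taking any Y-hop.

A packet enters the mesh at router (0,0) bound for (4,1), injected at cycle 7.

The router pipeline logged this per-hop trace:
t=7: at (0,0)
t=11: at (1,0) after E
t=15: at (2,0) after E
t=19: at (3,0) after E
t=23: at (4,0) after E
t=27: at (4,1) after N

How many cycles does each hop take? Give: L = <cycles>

Δcyc across hop 0→1: 11 − 7 = 4.
Per-hop latency L = Δcyc = 4.

L = 4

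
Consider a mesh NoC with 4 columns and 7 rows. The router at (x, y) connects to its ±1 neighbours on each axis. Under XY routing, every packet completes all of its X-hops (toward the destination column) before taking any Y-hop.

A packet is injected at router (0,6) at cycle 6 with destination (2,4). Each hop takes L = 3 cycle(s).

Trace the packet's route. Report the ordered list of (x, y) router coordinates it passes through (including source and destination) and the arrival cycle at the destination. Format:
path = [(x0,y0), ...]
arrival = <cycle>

path = [(0,6), (1,6), (2,6), (2,5), (2,4)]
arrival = 18

hop 0: (0,6) @ cyc 6
hop 1: (1,6) @ cyc 9  [E]
hop 2: (2,6) @ cyc 12  [E]
hop 3: (2,5) @ cyc 15  [S]
hop 4: (2,4) @ cyc 18  [S]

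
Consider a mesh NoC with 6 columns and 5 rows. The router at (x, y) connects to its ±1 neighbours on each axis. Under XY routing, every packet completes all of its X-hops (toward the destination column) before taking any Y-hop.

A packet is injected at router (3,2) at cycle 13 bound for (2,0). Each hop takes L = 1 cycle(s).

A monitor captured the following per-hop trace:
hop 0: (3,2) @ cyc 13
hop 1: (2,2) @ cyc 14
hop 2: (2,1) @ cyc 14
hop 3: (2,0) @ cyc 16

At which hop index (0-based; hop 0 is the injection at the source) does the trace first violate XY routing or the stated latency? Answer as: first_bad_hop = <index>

first_bad_hop = 2

  1: Δx=-1 Δy=+0 Δt=1 [ok]
  2: Δx=+0 Δy=-1 Δt=0 [BAD: Δcyc=0≠L]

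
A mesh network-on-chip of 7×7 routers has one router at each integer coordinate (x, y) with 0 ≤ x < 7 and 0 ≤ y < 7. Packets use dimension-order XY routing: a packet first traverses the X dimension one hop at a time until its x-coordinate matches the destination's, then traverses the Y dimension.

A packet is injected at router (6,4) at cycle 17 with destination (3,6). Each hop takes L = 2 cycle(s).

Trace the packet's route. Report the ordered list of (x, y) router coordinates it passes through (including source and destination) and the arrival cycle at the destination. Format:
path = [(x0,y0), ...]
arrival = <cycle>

path = [(6,4), (5,4), (4,4), (3,4), (3,5), (3,6)]
arrival = 27

src (6,4)  cyc=17
W→(5,4)  cyc=19
W→(4,4)  cyc=21
W→(3,4)  cyc=23
N→(3,5)  cyc=25
N→(3,6)  cyc=27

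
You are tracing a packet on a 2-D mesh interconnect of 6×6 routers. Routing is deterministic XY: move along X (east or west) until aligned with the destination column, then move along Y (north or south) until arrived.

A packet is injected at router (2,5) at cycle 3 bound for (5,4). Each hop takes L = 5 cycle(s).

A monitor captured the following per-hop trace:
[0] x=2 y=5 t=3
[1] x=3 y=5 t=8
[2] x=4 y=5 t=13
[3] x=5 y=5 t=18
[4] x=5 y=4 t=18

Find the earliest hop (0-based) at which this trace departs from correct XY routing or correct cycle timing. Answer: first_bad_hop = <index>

first_bad_hop = 4

hop 1: step (+1,+0), +5 cyc — ok
hop 2: step (+1,+0), +5 cyc — ok
hop 3: step (+1,+0), +5 cyc — ok
hop 4: step (+0,-1), +0 cyc — BAD: Δcyc=0≠L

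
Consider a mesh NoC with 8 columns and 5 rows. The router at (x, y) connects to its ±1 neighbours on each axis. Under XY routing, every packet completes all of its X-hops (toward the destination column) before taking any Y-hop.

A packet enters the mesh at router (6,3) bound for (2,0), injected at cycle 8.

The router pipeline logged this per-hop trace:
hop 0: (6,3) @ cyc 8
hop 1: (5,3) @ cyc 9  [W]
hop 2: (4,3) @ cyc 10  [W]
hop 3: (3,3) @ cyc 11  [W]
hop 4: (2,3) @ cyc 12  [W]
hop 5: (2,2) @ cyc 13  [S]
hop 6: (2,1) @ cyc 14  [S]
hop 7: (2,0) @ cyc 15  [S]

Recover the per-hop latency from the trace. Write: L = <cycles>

L = 1

Δcyc across hop 0→1: 9 − 8 = 1.
One hop costs L cycles, so L = 1.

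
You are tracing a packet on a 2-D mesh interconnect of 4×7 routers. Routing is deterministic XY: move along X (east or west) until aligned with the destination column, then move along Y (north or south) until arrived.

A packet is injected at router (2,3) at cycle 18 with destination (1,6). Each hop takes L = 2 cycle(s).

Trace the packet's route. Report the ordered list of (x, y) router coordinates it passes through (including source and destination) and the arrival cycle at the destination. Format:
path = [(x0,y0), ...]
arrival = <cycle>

path = [(2,3), (1,3), (1,4), (1,5), (1,6)]
arrival = 26

src (2,3)  cyc=18
W→(1,3)  cyc=20
N→(1,4)  cyc=22
N→(1,5)  cyc=24
N→(1,6)  cyc=26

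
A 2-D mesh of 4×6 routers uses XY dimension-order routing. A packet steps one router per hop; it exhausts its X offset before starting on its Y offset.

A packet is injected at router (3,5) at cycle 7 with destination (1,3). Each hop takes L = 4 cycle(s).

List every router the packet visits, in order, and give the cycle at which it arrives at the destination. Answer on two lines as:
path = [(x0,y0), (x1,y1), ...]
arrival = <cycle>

path = [(3,5), (2,5), (1,5), (1,4), (1,3)]
arrival = 23

[0] x=3 y=5 t=7
[1] x=2 y=5 t=11 →W
[2] x=1 y=5 t=15 →W
[3] x=1 y=4 t=19 →S
[4] x=1 y=3 t=23 →S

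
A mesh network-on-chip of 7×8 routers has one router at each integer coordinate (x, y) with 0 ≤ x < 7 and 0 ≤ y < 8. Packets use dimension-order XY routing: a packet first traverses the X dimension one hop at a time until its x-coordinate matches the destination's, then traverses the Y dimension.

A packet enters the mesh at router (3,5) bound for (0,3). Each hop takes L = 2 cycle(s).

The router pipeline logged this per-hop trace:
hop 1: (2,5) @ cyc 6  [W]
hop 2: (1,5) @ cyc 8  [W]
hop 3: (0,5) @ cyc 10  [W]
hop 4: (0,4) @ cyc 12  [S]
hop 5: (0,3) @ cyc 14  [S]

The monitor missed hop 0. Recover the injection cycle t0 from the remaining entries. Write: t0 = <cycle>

Hop 1 reached at cycle 6; hop k is at t0 + k·L.
t0 = cyc[1] − L = 6 − 2 = 4.

t0 = 4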